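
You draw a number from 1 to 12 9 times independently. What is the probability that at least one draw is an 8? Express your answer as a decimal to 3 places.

0.543

P(no draw is an 8) = (11/12)^9 ≈ 0.457.
P(at least one) = 1 − 0.457 = 0.543.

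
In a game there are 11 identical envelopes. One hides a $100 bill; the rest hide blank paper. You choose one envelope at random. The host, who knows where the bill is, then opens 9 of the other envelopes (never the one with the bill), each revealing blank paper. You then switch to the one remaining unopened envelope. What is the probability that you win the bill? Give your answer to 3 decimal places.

Your original envelope holds the bill with probability 1/11, so the other 10 collectively hold it with probability 10/11.
The host can always find 9 empty envelopes to open, so the reveals don't change that 10/11; it is now spread over the 1 remaining unopened envelope.
P(win by switching) = (10/11) · (1/1) = 10/11 ≈ 0.909.

0.909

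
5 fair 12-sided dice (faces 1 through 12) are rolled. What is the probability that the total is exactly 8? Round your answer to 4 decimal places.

0.0001

There are 12^5 = 248832 equally likely outcomes.
The number of ordered 5-tuples from {1,…,12} summing to 8 is 35.
P(sum = 8) = 35/248832 ≈ 0.0001.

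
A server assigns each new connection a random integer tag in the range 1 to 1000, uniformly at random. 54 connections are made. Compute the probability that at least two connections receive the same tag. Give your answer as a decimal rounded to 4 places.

0.7671

It's easier to compute the probability that all 54 are distinct.
P(all distinct) = 1000/1000 · 999/1000 · ··· · 947/1000 ≈ 0.2329.
So the probability of at least one match is 1 − 0.2329 = 0.7671.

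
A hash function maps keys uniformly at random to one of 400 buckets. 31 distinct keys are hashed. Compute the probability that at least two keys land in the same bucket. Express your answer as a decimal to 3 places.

It's easier to compute the probability that all 31 are distinct.
P(all distinct) = 400/400 · 399/400 · ··· · 370/400 ≈ 0.303.
So the probability of at least one match is 1 − 0.303 = 0.697.

0.697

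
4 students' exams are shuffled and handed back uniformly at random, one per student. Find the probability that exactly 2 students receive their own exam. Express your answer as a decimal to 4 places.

Choose which 2 of the 4 are fixed: C(4,2) = 6 ways.
The remaining 2 must have no fixed point: D(2) = 1.
P = 6·1/24 = 1/4 ≈ 0.2500.

0.2500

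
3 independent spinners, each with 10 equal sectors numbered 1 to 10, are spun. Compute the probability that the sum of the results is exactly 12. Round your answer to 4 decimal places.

0.0550

There are 10^3 = 1000 equally likely outcomes.
The number of ordered 3-tuples from {1,…,10} summing to 12 is 55.
P(sum = 12) = 55/1000 = 11/200 ≈ 0.0550.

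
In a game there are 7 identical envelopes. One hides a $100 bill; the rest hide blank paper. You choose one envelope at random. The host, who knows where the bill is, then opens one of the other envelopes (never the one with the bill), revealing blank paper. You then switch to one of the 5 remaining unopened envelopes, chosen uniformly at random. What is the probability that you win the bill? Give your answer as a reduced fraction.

Your original envelope holds the bill with probability 1/7, so the other 6 collectively hold it with probability 6/7.
The host can always find an empty envelope to open, so this doesn't change that 6/7; it is now spread over the 5 remaining unopened envelopes.
P(win by switching) = (6/7) · (1/5) = 6/35.

6/35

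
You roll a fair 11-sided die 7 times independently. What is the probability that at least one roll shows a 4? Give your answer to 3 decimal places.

P(no roll shows a 4) = (10/11)^7 ≈ 0.513.
P(at least one) = 1 − 0.513 = 0.487.

0.487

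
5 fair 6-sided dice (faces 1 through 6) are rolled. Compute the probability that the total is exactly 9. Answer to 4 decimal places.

0.0090

There are 6^5 = 7776 equally likely outcomes.
The number of ordered 5-tuples from {1,…,6} summing to 9 is 70.
P(sum = 9) = 70/7776 = 35/3888 ≈ 0.0090.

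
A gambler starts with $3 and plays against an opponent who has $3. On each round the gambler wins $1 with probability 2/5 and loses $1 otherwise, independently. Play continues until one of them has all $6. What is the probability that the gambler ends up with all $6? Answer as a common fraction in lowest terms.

Let r = q/p = (3/5)/(2/5) = 3/2. The recurrence P(i) = p·P(i+1) + q·P(i−1) with P(0)=0, P(6)=1 gives P(i) = (1 − r^i)/(1 − r^6).
P(3) = (1 − (3/2)^3) / (1 − (3/2)^6) = 8/35.

8/35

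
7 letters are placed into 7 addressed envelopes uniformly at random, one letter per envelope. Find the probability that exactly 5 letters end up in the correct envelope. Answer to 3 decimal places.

0.004

Choose which 5 of the 7 are fixed: C(7,5) = 21 ways.
The remaining 2 must have no fixed point: D(2) = 1.
P = 21·1/5040 = 1/240 ≈ 0.004.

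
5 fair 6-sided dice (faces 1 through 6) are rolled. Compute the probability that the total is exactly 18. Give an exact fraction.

There are 6^5 = 7776 equally likely outcomes.
The number of ordered 5-tuples from {1,…,6} summing to 18 is 780.
P(sum = 18) = 780/7776 = 65/648.

65/648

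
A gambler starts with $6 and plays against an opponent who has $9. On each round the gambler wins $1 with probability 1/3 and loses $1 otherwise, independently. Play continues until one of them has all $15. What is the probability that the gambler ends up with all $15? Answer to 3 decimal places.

Let r = q/p = (2/3)/(1/3) = 2. The recurrence P(i) = p·P(i+1) + q·P(i−1) with P(0)=0, P(15)=1 gives P(i) = (1 − r^i)/(1 − r^15).
P(6) = (1 − (2)^6) / (1 − (2)^15) = 9/4681 ≈ 0.002.

0.002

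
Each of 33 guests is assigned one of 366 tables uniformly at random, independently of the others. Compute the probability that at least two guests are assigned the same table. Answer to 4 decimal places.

It's easier to compute the probability that all 33 are distinct.
P(all distinct) = 366/366 · 365/366 · ··· · 334/366 ≈ 0.2260.
So the probability of at least one match is 1 − 0.2260 = 0.7740.

0.7740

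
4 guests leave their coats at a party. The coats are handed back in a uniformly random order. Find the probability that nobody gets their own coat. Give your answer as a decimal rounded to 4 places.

0.3750

This is the derangement probability: permutations of 4 with no fixed point.
D(4) = 4! · (1 − 1/1! + 1/2! − ··· + (−1)^4/4!) = 9.
P = 9/24 = 3/8 ≈ 0.3750.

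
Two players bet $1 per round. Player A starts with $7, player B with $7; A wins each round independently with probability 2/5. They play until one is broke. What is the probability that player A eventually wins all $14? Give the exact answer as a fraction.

Let r = q/p = (3/5)/(2/5) = 3/2. The recurrence P(i) = p·P(i+1) + q·P(i−1) with P(0)=0, P(14)=1 gives P(i) = (1 − r^i)/(1 − r^14).
P(7) = (1 − (3/2)^7) / (1 − (3/2)^14) = 128/2315.

128/2315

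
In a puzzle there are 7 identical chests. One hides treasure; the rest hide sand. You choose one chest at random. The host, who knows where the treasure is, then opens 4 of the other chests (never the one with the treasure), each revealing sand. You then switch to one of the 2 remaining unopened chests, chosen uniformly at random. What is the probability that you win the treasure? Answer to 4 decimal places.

Your original chest holds the treasure with probability 1/7, so the other 6 collectively hold it with probability 6/7.
The host can always find 4 empty chests to open, so the reveals don't change that 6/7; it is now spread over the 2 remaining unopened chests.
P(win by switching) = (6/7) · (1/2) = 3/7 ≈ 0.4286.

0.4286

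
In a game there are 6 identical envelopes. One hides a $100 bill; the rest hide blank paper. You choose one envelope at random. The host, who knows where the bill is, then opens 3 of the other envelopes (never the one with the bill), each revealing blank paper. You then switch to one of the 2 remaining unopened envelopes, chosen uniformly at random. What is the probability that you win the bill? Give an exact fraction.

5/12

Your original envelope holds the bill with probability 1/6, so the other 5 collectively hold it with probability 5/6.
The host can always find 3 empty envelopes to open, so the reveals don't change that 5/6; it is now spread over the 2 remaining unopened envelopes.
P(win by switching) = (5/6) · (1/2) = 5/12.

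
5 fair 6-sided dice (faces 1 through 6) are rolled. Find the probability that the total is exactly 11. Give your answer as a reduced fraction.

205/7776

There are 6^5 = 7776 equally likely outcomes.
The number of ordered 5-tuples from {1,…,6} summing to 11 is 205.
P(sum = 11) = 205/7776.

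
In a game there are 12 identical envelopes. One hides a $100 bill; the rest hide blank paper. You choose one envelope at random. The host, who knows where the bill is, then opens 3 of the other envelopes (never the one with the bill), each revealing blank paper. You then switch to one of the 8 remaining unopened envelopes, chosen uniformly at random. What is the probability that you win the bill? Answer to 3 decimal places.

Your original envelope holds the bill with probability 1/12, so the other 11 collectively hold it with probability 11/12.
The host can always find 3 empty envelopes to open, so the reveals don't change that 11/12; it is now spread over the 8 remaining unopened envelopes.
P(win by switching) = (11/12) · (1/8) = 11/96 ≈ 0.115.

0.115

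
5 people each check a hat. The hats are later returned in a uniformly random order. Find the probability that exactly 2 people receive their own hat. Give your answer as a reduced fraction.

Choose which 2 of the 5 are fixed: C(5,2) = 10 ways.
The remaining 3 must have no fixed point: D(3) = 2.
P = 10·2/120 = 1/6.

1/6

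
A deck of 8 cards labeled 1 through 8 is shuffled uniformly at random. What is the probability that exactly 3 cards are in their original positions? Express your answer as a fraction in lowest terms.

11/180

Choose which 3 of the 8 are fixed: C(8,3) = 56 ways.
The remaining 5 must have no fixed point: D(5) = 44.
P = 56·44/40320 = 11/180.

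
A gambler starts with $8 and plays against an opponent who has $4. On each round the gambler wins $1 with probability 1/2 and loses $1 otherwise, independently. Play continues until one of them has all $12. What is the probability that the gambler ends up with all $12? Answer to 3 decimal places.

0.667

With a fair step, P(i) = ½P(i−1) + ½P(i+1) with P(0)=0, P(12)=1 has the linear solution P(i) = i/12.
P(8) = 8/12 = 2/3 ≈ 0.667.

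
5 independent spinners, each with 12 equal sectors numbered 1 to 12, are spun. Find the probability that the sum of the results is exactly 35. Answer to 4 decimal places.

There are 12^5 = 248832 equally likely outcomes.
The number of ordered 5-tuples from {1,…,12} summing to 35 is 11901.
P(sum = 35) = 11901/248832 = 3967/82944 ≈ 0.0478.

0.0478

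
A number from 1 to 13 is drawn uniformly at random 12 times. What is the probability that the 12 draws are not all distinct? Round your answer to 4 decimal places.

P(all 12 different) = 13/13 · 12/13 · ··· · 2/13 ≈ 0.0003.
P(at least two equal) = 1 − 0.0003 = 0.9997.

0.9997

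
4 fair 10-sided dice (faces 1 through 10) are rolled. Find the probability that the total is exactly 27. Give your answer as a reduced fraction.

There are 10^4 = 10000 equally likely outcomes.
The number of ordered 4-tuples from {1,…,10} summing to 27 is 480.
P(sum = 27) = 480/10000 = 6/125.

6/125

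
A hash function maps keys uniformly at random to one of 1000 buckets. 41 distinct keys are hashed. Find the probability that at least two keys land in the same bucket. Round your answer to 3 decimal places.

It's easier to compute the probability that all 41 are distinct.
P(all distinct) = 1000/1000 · 999/1000 · ··· · 960/1000 ≈ 0.435.
So the probability of at least one match is 1 − 0.435 = 0.565.

0.565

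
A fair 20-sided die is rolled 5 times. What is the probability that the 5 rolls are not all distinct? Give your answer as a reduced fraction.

2093/5000

P(all 5 different) = 20/20 · 19/20 · ··· · 16/20 = 2907/5000.
P(at least two equal) = 1 − 2907/5000 = 2093/5000.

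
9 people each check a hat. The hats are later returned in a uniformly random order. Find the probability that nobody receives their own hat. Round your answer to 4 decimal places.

0.3679

This is the derangement probability: permutations of 9 with no fixed point.
D(9) = 9! · (1 − 1/1! + 1/2! − ··· + (−1)^9/9!) = 133496.
P = 133496/362880 = 16687/45360 ≈ 0.3679.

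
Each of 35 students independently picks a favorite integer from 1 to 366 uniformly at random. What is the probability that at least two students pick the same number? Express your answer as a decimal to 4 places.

0.8135

It's easier to compute the probability that all 35 are distinct.
P(all distinct) = 366/366 · 365/366 · ··· · 332/366 ≈ 0.1865.
So the probability of at least one match is 1 − 0.1865 = 0.8135.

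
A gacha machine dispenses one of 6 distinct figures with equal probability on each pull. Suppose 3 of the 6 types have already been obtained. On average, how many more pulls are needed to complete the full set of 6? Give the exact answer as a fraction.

Starting from 3 distinct types, each trial gives a new one with probability (6−i)/6 when i types are held, so the wait for the next new type is 6/(6−i).
E = 6/3 + 6/2 + 6/1 = 11.

11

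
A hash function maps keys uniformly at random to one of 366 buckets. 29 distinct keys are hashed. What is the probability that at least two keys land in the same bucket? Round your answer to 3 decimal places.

It's easier to compute the probability that all 29 are distinct.
P(all distinct) = 366/366 · 365/366 · ··· · 338/366 ≈ 0.320.
So the probability of at least one match is 1 − 0.320 = 0.680.

0.680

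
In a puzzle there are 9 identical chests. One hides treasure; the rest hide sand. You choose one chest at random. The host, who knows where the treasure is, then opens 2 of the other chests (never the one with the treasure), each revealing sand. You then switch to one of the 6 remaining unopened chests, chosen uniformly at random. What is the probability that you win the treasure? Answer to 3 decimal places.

Your original chest holds the treasure with probability 1/9, so the other 8 collectively hold it with probability 8/9.
The host can always find 2 empty chests to open, so the reveals don't change that 8/9; it is now spread over the 6 remaining unopened chests.
P(win by switching) = (8/9) · (1/6) = 4/27 ≈ 0.148.

0.148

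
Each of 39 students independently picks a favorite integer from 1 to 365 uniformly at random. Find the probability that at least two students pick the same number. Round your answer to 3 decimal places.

It's easier to compute the probability that all 39 are distinct.
P(all distinct) = 365/365 · 364/365 · ··· · 327/365 ≈ 0.122.
So the probability of at least one match is 1 − 0.122 = 0.878.

0.878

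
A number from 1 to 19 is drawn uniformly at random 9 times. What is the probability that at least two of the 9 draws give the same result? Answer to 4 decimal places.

0.8961

P(all 9 different) = 19/19 · 18/19 · ··· · 11/19 ≈ 0.1039.
P(at least two equal) = 1 − 0.1039 = 0.8961.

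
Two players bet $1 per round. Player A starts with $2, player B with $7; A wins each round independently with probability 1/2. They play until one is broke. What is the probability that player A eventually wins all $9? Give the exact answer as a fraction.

2/9

With a fair step, P(i) = ½P(i−1) + ½P(i+1) with P(0)=0, P(9)=1 has the linear solution P(i) = i/9.
P(2) = 2/9.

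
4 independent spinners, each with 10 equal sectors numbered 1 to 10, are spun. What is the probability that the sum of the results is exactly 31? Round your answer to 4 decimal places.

0.0220

There are 10^4 = 10000 equally likely outcomes.
The number of ordered 4-tuples from {1,…,10} summing to 31 is 220.
P(sum = 31) = 220/10000 = 11/500 ≈ 0.0220.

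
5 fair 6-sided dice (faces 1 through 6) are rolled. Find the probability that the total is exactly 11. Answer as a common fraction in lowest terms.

There are 6^5 = 7776 equally likely outcomes.
The number of ordered 5-tuples from {1,…,6} summing to 11 is 205.
P(sum = 11) = 205/7776.

205/7776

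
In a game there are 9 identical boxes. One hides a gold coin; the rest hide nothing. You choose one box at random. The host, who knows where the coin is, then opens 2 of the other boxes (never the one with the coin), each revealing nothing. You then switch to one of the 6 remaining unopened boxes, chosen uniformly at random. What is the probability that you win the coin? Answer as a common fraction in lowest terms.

4/27

Your original box holds the coin with probability 1/9, so the other 8 collectively hold it with probability 8/9.
The host can always find 2 empty boxes to open, so the reveals don't change that 8/9; it is now spread over the 6 remaining unopened boxes.
P(win by switching) = (8/9) · (1/6) = 4/27.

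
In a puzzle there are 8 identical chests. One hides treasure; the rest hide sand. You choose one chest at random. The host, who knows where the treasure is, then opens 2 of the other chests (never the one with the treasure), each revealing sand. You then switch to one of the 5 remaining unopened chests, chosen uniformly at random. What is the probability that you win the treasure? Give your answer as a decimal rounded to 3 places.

Your original chest holds the treasure with probability 1/8, so the other 7 collectively hold it with probability 7/8.
The host can always find 2 empty chests to open, so the reveals don't change that 7/8; it is now spread over the 5 remaining unopened chests.
P(win by switching) = (7/8) · (1/5) = 7/40 ≈ 0.175.

0.175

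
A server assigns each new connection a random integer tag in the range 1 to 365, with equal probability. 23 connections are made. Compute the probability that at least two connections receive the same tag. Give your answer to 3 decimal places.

It's easier to compute the probability that all 23 are distinct.
P(all distinct) = 365/365 · 364/365 · ··· · 343/365 ≈ 0.493.
So the probability of at least one match is 1 − 0.493 = 0.507.

0.507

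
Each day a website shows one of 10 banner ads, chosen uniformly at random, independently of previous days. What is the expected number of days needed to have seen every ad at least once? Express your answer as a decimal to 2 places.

After i distinct types are collected, each trial gives a new one with probability (10−i)/10, so the expected wait for the next new type is 10/(10−i).
E = 10/10 + 10/9 + 10/8 + 10/7 + 10/6 + 10/5 + 10/4 + 10/3 + 10/2 + 10/1 = 7381/252 ≈ 29.29.

29.29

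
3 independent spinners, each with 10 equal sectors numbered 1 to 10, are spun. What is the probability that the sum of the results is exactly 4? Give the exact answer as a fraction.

There are 10^3 = 1000 equally likely outcomes.
The number of ordered 3-tuples from {1,…,10} summing to 4 is 3.
P(sum = 4) = 3/1000.

3/1000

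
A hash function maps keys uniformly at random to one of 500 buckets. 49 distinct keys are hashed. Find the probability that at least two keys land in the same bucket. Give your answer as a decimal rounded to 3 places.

It's easier to compute the probability that all 49 are distinct.
P(all distinct) = 500/500 · 499/500 · ··· · 452/500 ≈ 0.088.
So the probability of at least one match is 1 − 0.088 = 0.912.

0.912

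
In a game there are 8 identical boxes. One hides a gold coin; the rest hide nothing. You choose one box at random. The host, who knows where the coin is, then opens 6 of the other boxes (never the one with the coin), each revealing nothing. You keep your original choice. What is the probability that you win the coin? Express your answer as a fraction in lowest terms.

1/8

The host can always open 6 empty boxes regardless of your choice, so the reveals give no information about your original box.
P(win by staying) = 1/8.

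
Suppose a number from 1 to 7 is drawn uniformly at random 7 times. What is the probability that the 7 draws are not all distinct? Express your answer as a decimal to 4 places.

P(all 7 different) = 7/7 · 6/7 · ··· · 1/7 ≈ 0.0061.
P(at least two equal) = 1 − 0.0061 = 0.9939.

0.9939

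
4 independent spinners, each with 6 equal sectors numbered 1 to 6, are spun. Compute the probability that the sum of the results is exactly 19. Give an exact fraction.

There are 6^4 = 1296 equally likely outcomes.
The number of ordered 4-tuples from {1,…,6} summing to 19 is 56.
P(sum = 19) = 56/1296 = 7/162.

7/162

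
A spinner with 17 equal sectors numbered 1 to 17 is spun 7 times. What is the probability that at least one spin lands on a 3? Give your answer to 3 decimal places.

P(no spin lands on a 3) = (16/17)^7 ≈ 0.654.
P(at least one) = 1 − 0.654 = 0.346.

0.346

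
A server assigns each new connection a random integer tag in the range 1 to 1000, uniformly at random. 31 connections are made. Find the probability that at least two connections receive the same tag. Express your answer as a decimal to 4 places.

0.3749

It's easier to compute the probability that all 31 are distinct.
P(all distinct) = 1000/1000 · 999/1000 · ··· · 970/1000 ≈ 0.6251.
So the probability of at least one match is 1 − 0.6251 = 0.3749.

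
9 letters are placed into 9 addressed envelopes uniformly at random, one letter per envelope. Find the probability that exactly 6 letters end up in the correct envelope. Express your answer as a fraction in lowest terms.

Choose which 6 of the 9 are fixed: C(9,6) = 84 ways.
The remaining 3 must have no fixed point: D(3) = 2.
P = 84·2/362880 = 1/2160.

1/2160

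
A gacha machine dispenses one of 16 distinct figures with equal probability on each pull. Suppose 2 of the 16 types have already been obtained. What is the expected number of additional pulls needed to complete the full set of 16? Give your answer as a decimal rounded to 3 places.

Starting from 2 distinct types, each trial gives a new one with probability (16−i)/16 when i types are held, so the wait for the next new type is 16/(16−i).
E = 16/14 + 16/13 + 16/12 + 16/11 + 16/10 + 16/9 + 16/8 + 16/7 + 16/6 + 16/5 + 16/4 + 16/3 + 16/2 + 16/1 = 2343466/45045 ≈ 52.025.

52.025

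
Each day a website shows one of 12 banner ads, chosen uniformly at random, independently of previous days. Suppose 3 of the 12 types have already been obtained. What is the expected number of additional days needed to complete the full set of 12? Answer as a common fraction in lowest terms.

Starting from 3 distinct types, each trial gives a new one with probability (12−i)/12 when i types are held, so the wait for the next new type is 12/(12−i).
E = 12/9 + 12/8 + 12/7 + 12/6 + 12/5 + 12/4 + 12/3 + 12/2 + 12/1 = 7129/210.

7129/210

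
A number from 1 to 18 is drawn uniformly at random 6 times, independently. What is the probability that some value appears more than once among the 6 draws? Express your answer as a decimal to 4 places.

P(all 6 different) = 18/18 · 17/18 · ··· · 13/18 ≈ 0.3930.
P(at least two equal) = 1 − 0.3930 = 0.6070.

0.6070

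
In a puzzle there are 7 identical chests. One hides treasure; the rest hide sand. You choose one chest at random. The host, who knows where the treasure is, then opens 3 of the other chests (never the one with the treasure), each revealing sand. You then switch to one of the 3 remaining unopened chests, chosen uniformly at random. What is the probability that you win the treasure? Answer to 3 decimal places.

Your original chest holds the treasure with probability 1/7, so the other 6 collectively hold it with probability 6/7.
The host can always find 3 empty chests to open, so the reveals don't change that 6/7; it is now spread over the 3 remaining unopened chests.
P(win by switching) = (6/7) · (1/3) = 2/7 ≈ 0.286.

0.286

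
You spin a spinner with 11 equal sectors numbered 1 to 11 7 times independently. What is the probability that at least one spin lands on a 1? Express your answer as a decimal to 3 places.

P(no spin lands on a 1) = (10/11)^7 ≈ 0.513.
P(at least one) = 1 − 0.513 = 0.487.

0.487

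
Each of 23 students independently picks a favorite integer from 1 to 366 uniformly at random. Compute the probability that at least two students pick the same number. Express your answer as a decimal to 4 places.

0.5063

It's easier to compute the probability that all 23 are distinct.
P(all distinct) = 366/366 · 365/366 · ··· · 344/366 ≈ 0.4937.
So the probability of at least one match is 1 − 0.4937 = 0.5063.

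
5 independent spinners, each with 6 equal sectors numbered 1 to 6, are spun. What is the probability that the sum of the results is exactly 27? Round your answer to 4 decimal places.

There are 6^5 = 7776 equally likely outcomes.
The number of ordered 5-tuples from {1,…,6} summing to 27 is 35.
P(sum = 27) = 35/7776 ≈ 0.0045.

0.0045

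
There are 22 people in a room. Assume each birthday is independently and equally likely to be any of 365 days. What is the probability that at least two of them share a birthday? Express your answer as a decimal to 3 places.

It's easier to compute the probability that all 22 are distinct.
P(all distinct) = 365/365 · 364/365 · ··· · 344/365 ≈ 0.524.
So the probability of at least one match is 1 − 0.524 = 0.476.

0.476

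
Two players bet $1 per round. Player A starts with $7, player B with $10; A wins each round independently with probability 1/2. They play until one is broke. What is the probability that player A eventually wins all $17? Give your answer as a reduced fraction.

7/17

With a fair step, P(i) = ½P(i−1) + ½P(i+1) with P(0)=0, P(17)=1 has the linear solution P(i) = i/17.
P(7) = 7/17.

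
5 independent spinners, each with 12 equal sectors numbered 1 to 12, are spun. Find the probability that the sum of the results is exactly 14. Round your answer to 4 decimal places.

There are 12^5 = 248832 equally likely outcomes.
The number of ordered 5-tuples from {1,…,12} summing to 14 is 715.
P(sum = 14) = 715/248832 ≈ 0.0029.

0.0029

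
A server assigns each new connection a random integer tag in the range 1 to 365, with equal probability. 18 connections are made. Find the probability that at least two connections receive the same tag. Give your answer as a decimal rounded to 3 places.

It's easier to compute the probability that all 18 are distinct.
P(all distinct) = 365/365 · 364/365 · ··· · 348/365 ≈ 0.653.
So the probability of at least one match is 1 − 0.653 = 0.347.

0.347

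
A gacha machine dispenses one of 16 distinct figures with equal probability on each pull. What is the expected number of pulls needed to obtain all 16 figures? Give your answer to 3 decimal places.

54.092

After i distinct types are collected, each trial gives a new one with probability (16−i)/16, so the expected wait for the next new type is 16/(16−i).
E = 16/16 + 16/15 + 16/14 + 16/13 + 16/12 + 16/11 + 16/10 + 16/9 + 16/8 + 16/7 + 16/6 + 16/5 + 16/4 + 16/3 + 16/2 + 16/1 = 2436559/45045 ≈ 54.092.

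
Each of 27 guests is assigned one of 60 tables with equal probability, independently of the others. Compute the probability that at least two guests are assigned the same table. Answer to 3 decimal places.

0.999

It's easier to compute the probability that all 27 are distinct.
P(all distinct) = 60/60 · 59/60 · ··· · 34/60 ≈ 0.001.
So the probability of at least one match is 1 − 0.001 = 0.999.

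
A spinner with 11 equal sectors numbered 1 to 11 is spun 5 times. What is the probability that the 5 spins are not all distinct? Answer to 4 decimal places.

0.6558

P(all 5 different) = 11/11 · 10/11 · ··· · 7/11 ≈ 0.3442.
P(at least two equal) = 1 − 0.3442 = 0.6558.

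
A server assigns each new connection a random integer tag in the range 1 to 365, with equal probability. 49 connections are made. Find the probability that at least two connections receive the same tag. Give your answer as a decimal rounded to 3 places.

0.966

It's easier to compute the probability that all 49 are distinct.
P(all distinct) = 365/365 · 364/365 · ··· · 317/365 ≈ 0.034.
So the probability of at least one match is 1 − 0.034 = 0.966.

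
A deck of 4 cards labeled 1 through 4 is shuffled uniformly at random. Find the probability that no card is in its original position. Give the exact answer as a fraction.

This is the derangement probability: permutations of 4 with no fixed point.
D(4) = 4! · (1 − 1/1! + 1/2! − ··· + (−1)^4/4!) = 9.
P = 9/24 = 3/8.

3/8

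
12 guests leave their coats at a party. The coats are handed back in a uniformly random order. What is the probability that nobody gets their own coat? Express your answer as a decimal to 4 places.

This is the derangement probability: permutations of 12 with no fixed point.
D(12) = 12! · (1 − 1/1! + 1/2! − ··· + (−1)^12/12!) = 176214841.
P = 176214841/479001600 = 16019531/43545600 ≈ 0.3679.

0.3679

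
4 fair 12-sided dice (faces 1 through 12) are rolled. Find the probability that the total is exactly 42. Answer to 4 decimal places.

There are 12^4 = 20736 equally likely outcomes.
The number of ordered 4-tuples from {1,…,12} summing to 42 is 84.
P(sum = 42) = 84/20736 = 7/1728 ≈ 0.0041.

0.0041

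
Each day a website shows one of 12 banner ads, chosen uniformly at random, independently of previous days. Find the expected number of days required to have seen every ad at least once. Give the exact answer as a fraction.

After i distinct types are collected, each trial gives a new one with probability (12−i)/12, so the expected wait for the next new type is 12/(12−i).
E = 12/12 + 12/11 + 12/10 + 12/9 + 12/8 + 12/7 + 12/6 + 12/5 + 12/4 + 12/3 + 12/2 + 12/1 = 86021/2310.

86021/2310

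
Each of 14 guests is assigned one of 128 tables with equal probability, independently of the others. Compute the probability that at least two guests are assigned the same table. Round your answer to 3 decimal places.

It's easier to compute the probability that all 14 are distinct.
P(all distinct) = 128/128 · 127/128 · ··· · 115/128 ≈ 0.478.
So the probability of at least one match is 1 − 0.478 = 0.522.

0.522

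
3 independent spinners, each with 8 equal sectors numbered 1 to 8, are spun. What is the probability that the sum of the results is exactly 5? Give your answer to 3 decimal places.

0.012

There are 8^3 = 512 equally likely outcomes.
The number of ordered 3-tuples from {1,…,8} summing to 5 is 6.
P(sum = 5) = 6/512 = 3/256 ≈ 0.012.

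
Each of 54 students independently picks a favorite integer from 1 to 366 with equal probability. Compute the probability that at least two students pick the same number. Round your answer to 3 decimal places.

0.984

It's easier to compute the probability that all 54 are distinct.
P(all distinct) = 366/366 · 365/366 · ··· · 313/366 ≈ 0.016.
So the probability of at least one match is 1 − 0.016 = 0.984.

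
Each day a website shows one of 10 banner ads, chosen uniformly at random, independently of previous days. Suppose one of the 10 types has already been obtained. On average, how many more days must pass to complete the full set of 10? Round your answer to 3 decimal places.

Starting from 1 distinct type, each trial gives a new one with probability (10−i)/10 when i types are held, so the wait for the next new type is 10/(10−i).
E = 10/9 + 10/8 + 10/7 + 10/6 + 10/5 + 10/4 + 10/3 + 10/2 + 10/1 = 7129/252 ≈ 28.290.

28.290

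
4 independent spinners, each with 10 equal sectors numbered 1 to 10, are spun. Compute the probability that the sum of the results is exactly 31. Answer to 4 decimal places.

0.0220

There are 10^4 = 10000 equally likely outcomes.
The number of ordered 4-tuples from {1,…,10} summing to 31 is 220.
P(sum = 31) = 220/10000 = 11/500 ≈ 0.0220.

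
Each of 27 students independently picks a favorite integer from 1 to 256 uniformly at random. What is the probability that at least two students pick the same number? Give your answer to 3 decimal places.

0.759

It's easier to compute the probability that all 27 are distinct.
P(all distinct) = 256/256 · 255/256 · ··· · 230/256 ≈ 0.241.
So the probability of at least one match is 1 − 0.241 = 0.759.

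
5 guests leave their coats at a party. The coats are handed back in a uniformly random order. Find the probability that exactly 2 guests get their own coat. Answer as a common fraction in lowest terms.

Choose which 2 of the 5 are fixed: C(5,2) = 10 ways.
The remaining 3 must have no fixed point: D(3) = 2.
P = 10·2/120 = 1/6.

1/6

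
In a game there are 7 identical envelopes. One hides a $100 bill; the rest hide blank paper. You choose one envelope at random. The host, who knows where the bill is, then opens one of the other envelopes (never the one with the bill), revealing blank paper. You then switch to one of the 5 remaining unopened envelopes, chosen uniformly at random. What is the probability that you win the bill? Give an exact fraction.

Your original envelope holds the bill with probability 1/7, so the other 6 collectively hold it with probability 6/7.
The host can always find an empty envelope to open, so this doesn't change that 6/7; it is now spread over the 5 remaining unopened envelopes.
P(win by switching) = (6/7) · (1/5) = 6/35.

6/35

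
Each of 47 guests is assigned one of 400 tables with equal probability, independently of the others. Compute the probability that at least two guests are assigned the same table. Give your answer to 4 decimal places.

0.9400

It's easier to compute the probability that all 47 are distinct.
P(all distinct) = 400/400 · 399/400 · ··· · 354/400 ≈ 0.0600.
So the probability of at least one match is 1 − 0.0600 = 0.9400.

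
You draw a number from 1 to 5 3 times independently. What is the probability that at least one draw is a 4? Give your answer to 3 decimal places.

P(no draw is a 4) = (4/5)^3 ≈ 0.512.
P(at least one) = 1 − 0.512 = 0.488.

0.488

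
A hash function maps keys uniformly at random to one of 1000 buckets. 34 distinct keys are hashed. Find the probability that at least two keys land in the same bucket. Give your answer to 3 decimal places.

It's easier to compute the probability that all 34 are distinct.
P(all distinct) = 1000/1000 · 999/1000 · ··· · 967/1000 ≈ 0.567.
So the probability of at least one match is 1 − 0.567 = 0.433.

0.433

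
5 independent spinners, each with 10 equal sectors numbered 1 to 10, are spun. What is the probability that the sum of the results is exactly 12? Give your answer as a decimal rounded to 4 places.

There are 10^5 = 100000 equally likely outcomes.
The number of ordered 5-tuples from {1,…,10} summing to 12 is 330.
P(sum = 12) = 330/100000 = 33/10000 ≈ 0.0033.

0.0033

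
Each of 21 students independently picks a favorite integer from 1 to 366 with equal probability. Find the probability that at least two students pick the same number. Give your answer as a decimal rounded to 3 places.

0.443

It's easier to compute the probability that all 21 are distinct.
P(all distinct) = 366/366 · 365/366 · ··· · 346/366 ≈ 0.557.
So the probability of at least one match is 1 − 0.557 = 0.443.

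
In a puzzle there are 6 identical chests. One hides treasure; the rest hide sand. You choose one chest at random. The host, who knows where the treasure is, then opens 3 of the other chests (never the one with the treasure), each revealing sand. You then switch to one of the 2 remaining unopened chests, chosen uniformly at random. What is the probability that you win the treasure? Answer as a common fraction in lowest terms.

Your original chest holds the treasure with probability 1/6, so the other 5 collectively hold it with probability 5/6.
The host can always find 3 empty chests to open, so the reveals don't change that 5/6; it is now spread over the 2 remaining unopened chests.
P(win by switching) = (5/6) · (1/2) = 5/12.

5/12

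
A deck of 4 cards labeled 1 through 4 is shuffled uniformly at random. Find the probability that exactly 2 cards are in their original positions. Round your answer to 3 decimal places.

Choose which 2 of the 4 are fixed: C(4,2) = 6 ways.
The remaining 2 must have no fixed point: D(2) = 1.
P = 6·1/24 = 1/4 ≈ 0.250.

0.250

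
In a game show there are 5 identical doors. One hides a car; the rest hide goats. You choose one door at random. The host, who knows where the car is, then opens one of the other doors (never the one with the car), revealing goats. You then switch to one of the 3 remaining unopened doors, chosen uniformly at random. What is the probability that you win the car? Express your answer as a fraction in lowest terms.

Your original door holds the car with probability 1/5, so the other 4 collectively hold it with probability 4/5.
The host can always find an empty door to open, so this doesn't change that 4/5; it is now spread over the 3 remaining unopened doors.
P(win by switching) = (4/5) · (1/3) = 4/15.

4/15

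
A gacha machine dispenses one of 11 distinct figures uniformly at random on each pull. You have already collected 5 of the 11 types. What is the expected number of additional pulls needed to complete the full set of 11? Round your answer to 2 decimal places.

Starting from 5 distinct types, each trial gives a new one with probability (11−i)/11 when i types are held, so the wait for the next new type is 11/(11−i).
E = 11/6 + 11/5 + 11/4 + 11/3 + 11/2 + 11/1 = 539/20 ≈ 26.95.

26.95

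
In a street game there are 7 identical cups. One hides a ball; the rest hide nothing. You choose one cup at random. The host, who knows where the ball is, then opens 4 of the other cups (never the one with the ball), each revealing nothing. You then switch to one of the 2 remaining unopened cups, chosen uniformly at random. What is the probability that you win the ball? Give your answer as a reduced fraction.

Your original cup holds the ball with probability 1/7, so the other 6 collectively hold it with probability 6/7.
The host can always find 4 empty cups to open, so the reveals don't change that 6/7; it is now spread over the 2 remaining unopened cups.
P(win by switching) = (6/7) · (1/2) = 3/7.

3/7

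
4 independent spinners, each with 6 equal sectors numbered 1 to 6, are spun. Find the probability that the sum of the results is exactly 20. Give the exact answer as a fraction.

There are 6^4 = 1296 equally likely outcomes.
The number of ordered 4-tuples from {1,…,6} summing to 20 is 35.
P(sum = 20) = 35/1296.

35/1296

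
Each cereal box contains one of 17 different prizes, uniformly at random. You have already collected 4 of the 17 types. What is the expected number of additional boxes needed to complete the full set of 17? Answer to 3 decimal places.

Starting from 4 distinct types, each trial gives a new one with probability (17−i)/17 when i types are held, so the wait for the next new type is 17/(17−i).
E = 17/13 + 17/12 + 17/11 + 17/10 + 17/9 + 17/8 + 17/7 + 17/6 + 17/5 + 17/4 + 17/3 + 17/2 + 17/1 = 19481881/360360 ≈ 54.062.

54.062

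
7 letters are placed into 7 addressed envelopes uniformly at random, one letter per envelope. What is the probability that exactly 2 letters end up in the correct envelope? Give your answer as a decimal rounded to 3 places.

0.183

Choose which 2 of the 7 are fixed: C(7,2) = 21 ways.
The remaining 5 must have no fixed point: D(5) = 44.
P = 21·44/5040 = 11/60 ≈ 0.183.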